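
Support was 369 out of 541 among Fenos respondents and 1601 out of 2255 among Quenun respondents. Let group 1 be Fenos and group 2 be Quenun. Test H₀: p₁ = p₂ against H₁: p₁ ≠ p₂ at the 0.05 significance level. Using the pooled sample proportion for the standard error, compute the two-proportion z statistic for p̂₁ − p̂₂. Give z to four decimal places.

p̂₁ = 369/541 ≈ 0.682070, p̂₂ = 1601/2255 ≈ 0.709978.
Pooled p̂ = (369+1601)/(541+2255) = 1970/2796 = 0.704578.
SE = √(0.208148 × 0.00229189) = 0.021842.
z = (0.682070 − 0.709978)/0.021842 = -0.027908/0.021842 = -1.2777.
Two-sided p-value ≈ 2·Φ(−1.278) = 0.2013, so at α = 0.05 we fail to reject H₀.

z = -1.2777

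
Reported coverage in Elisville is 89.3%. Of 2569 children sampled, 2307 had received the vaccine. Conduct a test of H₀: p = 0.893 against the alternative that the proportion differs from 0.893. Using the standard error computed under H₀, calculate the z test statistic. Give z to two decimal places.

p̂ = 2307/2569 = 0.8980.
Standard error under H₀: √(0.893×0.107/2569) = 0.0061.
z = (0.8980 − 0.893)/0.0061 = 0.0050/0.0061 = 0.82.

z = 0.82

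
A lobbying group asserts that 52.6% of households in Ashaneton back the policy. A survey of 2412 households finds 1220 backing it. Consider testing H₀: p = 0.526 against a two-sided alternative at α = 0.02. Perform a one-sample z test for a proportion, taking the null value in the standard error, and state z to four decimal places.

p̂ = 1220/2412 ≈ 0.505804.
Under H₀, SE = √(0.526·0.474/2412) = √(0.000103368) = 0.010167.
z = (0.505804 − 0.526)/0.010167 = -0.020196/0.010167 = -1.9864.
p-value = 2·P(Z > 1.986) ≈ 0.0470. With α = 0.02, fail to reject H₀.

z = -1.9864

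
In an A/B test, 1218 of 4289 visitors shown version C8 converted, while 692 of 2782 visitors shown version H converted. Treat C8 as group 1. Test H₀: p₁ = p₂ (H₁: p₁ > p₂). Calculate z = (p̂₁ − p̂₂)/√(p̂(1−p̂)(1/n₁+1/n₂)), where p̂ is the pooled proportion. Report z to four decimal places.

p̂₁ = 1218/4289 ≈ 0.2839823, p̂₂ = 692/2782 ≈ 0.2487419.
Pooled p̂ = (1218+692)/(4289+2782) = 1910/7071 = 0.2701174.
SE = √(p̂(1−p̂)(1/n₁+1/n₂)) = √(0.2701174·0.7298826·0.000592608) = √(0.000116835) = 0.0108090.
z = (0.2839823 − 0.2487419)/0.0108090 = 0.0352404/0.0108090 = 3.2603.
p-value = P(Z > 3.260) ≈ 0.0006.

z = 3.2603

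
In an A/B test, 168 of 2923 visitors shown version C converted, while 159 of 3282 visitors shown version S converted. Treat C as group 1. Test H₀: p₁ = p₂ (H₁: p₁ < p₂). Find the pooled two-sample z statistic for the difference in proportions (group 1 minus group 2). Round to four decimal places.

z = 1.5890

p̂₁ = 168/2923 ≈ 0.0574752, p̂₂ = 159/3282 ≈ 0.0484461.
Pooled p̂ = (168+159)/(2923+3282) = 327/6205 = 0.0526994.
SE = √(0.0499222 × 0.000646807) = 0.0056824.
z = (0.0574752 − 0.0484461)/0.0056824 = 0.0090291/0.0056824 = 1.5890.
p-value = P(Z < 1.589) ≈ 0.9440.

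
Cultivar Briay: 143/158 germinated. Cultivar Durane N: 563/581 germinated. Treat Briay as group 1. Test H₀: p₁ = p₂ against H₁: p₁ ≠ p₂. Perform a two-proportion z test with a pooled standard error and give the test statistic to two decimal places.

p̂₁ = 143/158 ≈ 0.9051, p̂₂ = 563/581 ≈ 0.9690.
Pooled p̂ = (143+563)/(158+581) = 706/739 = 0.9553.
SE = √(0.0426609 × 0.00805028) = 0.0185.
z = (0.9051 − 0.9690)/0.0185 = -0.0639/0.0185 = -3.45.
p-value = 2·P(Z > 3.451) ≈ 0.0006.

z = -3.45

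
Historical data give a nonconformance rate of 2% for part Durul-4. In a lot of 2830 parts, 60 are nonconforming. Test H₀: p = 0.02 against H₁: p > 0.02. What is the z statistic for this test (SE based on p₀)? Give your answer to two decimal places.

z = 0.46

p̂ = 60/2830 = 0.0212.
SE = √(p₀(1−p₀)/n) = √(0.0196/2830) = 0.0026.
z = (0.0212 − 0.02)/0.0026 = 0.0012/0.0026 = 0.46.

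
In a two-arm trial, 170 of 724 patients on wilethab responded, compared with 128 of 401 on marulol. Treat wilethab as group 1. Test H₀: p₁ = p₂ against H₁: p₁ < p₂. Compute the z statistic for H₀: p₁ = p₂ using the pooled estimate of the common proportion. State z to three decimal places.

p̂₁ = 170/724 = 0.23481, p̂₂ = 128/401 = 0.31920.
Pooled p̂ = (170+128)/(724+401) = 298/1125 = 0.26489.
SE = √(p̂(1−p̂)(1/n₁+1/n₂)) = √(0.26489·0.73511·0.00387498) = √(0.000754547) = 0.02747.
z = (0.23481 − 0.31920)/0.02747 = -0.08439/0.02747 = -3.072.

z = -3.072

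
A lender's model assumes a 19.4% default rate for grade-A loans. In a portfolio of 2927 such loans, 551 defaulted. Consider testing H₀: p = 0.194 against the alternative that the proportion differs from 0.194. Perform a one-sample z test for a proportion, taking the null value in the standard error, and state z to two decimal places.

z = -0.79

p̂ = 551/2927 ≈ 0.1882.
Standard error under H₀: √(0.194×0.806/2927) = 0.0073.
z = (0.1882 − 0.194)/0.0073 = -0.0058/0.0073 = -0.79.
Two-sided p-value ≈ 2·Φ(−0.787) = 0.4312.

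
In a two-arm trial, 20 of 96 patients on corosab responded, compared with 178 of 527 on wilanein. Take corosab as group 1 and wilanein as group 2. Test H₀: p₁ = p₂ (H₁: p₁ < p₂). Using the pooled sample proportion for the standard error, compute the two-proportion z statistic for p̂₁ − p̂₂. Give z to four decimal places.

p̂₁ = 20/96 = 0.208333, p̂₂ = 178/527 = 0.337761.
Pooled p̂ = (20+178)/(96+527) = 198/623 = 0.317817.
SE = √(0.216809 × 0.0123142) = 0.051670.
z = (0.208333 − 0.337761)/0.051670 = -0.129428/0.051670 = -2.5049.
p-value = P(Z < -2.505) ≈ 0.0061.

z = -2.5049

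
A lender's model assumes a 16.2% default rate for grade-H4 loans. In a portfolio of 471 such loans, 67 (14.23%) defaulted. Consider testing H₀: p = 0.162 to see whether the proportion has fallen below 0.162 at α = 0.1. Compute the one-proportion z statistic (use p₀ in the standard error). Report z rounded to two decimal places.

p̂ = 67/471 ≈ 0.1423.
Standard error under H₀: √(0.162×0.838/471) = 0.0170.
z = (0.1423 − 0.162)/0.0170 = -0.0197/0.0170 = -1.16.
p-value = P(Z < -1.163) ≈ 0.1224, so at α = 0.1 we fail to reject H₀.

z = -1.16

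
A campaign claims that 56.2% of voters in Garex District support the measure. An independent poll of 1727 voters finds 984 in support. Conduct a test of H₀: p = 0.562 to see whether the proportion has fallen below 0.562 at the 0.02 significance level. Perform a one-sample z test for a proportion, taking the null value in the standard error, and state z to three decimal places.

p̂ = 984/1727 = 0.56977.
Standard error under H₀: √(0.562×0.438/1727) = 0.01194.
z = (0.56977 − 0.562)/0.01194 = 0.00777/0.01194 = 0.651.
p-value = P(Z < 0.651) ≈ 0.7425. With α = 0.02, fail to reject H₀.

z = 0.651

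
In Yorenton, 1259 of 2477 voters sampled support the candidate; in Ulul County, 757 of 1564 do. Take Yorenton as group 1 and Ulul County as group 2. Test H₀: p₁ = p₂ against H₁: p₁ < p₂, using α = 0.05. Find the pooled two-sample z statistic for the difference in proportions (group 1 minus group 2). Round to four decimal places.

z = 1.5024

p̂₁ = 1259/2477 ≈ 0.508276, p̂₂ = 757/1564 ≈ 0.484015.
Pooled p̂ = (1259+757)/(2477+1564) = 2016/4041 = 0.498886.
SE = √(p̂(1−p̂)(1/n₁+1/n₂)) = √(0.498886·0.501114·0.0010431) = √(0.000260774) = 0.016148.
z = (0.508276 − 0.484015)/0.016148 = 0.024261/0.016148 = 1.5024.
p-value = P(Z < 1.502) ≈ 0.9335, so at α = 0.05 we fail to reject H₀.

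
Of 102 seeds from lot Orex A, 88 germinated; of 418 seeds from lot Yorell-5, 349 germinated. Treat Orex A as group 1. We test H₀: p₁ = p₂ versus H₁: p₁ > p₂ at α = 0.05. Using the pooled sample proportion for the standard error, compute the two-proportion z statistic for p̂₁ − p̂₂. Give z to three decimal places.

p̂₁ = 88/102 = 0.86275, p̂₂ = 349/418 = 0.83493.
Pooled p̂ = (88+349)/(102+418) = 437/520 = 0.84038.
SE = √(0.134138 × 0.0121963) = 0.04045.
z = (0.86275 − 0.83493)/0.04045 = 0.02782/0.04045 = 0.688.
p-value = P(Z > 0.688) ≈ 0.2458, so at α = 0.05 we fail to reject H₀.

z = 0.688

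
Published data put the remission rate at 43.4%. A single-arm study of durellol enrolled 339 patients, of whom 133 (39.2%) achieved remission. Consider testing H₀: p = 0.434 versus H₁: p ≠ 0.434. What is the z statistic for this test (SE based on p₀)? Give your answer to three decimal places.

z = -1.548

p̂ = 133/339 ≈ 0.39233.
Standard error under H₀: √(0.434×0.566/339) = 0.02692.
z = (0.39233 − 0.434)/0.02692 = -0.04167/0.02692 = -1.548.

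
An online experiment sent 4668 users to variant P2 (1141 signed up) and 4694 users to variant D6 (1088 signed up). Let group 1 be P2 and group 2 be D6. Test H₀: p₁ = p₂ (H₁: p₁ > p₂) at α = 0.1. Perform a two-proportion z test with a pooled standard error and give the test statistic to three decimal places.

p̂₁ = 1141/4668 = 0.24443, p̂₂ = 1088/4694 = 0.23179.
Pooled p̂ = (1141+1088)/(4668+4694) = 2229/9362 = 0.23809.
SE = √(0.181403 × 0.000427262) = 0.00880.
z = (0.24443 − 0.23179)/0.00880 = 0.01264/0.00880 = 1.436.
p-value = P(Z > 1.436) ≈ 0.0755. With α = 0.1, reject H₀.

z = 1.436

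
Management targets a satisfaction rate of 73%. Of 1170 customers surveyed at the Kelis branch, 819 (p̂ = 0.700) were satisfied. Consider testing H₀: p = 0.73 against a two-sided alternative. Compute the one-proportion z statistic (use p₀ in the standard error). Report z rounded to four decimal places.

z = -2.3114

p̂ = 819/1170 = 0.700000.
Standard error under H₀: √(0.73×0.27/1170) = 0.012979.
z = (0.700000 − 0.73)/0.012979 = -0.030000/0.012979 = -2.3114.
p-value = 2·P(Z > 2.311) ≈ 0.0208.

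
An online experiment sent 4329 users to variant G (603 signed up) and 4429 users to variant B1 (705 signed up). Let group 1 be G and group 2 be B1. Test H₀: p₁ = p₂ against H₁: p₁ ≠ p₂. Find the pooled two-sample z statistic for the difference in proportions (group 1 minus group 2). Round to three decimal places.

z = -2.610

p̂₁ = 603/4329 = 0.13929, p̂₂ = 705/4429 = 0.15918.
Pooled p̂ = (603+705)/(4329+4429) = 1308/8758 = 0.14935.
SE = √(0.127044 × 0.000456785) = 0.00762.
z = (0.13929 − 0.15918)/0.00762 = -0.01989/0.00762 = -2.610.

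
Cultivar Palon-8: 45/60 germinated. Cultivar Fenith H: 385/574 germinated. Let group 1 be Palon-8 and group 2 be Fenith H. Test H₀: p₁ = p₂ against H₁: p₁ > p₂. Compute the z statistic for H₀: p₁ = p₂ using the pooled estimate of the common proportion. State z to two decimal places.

p̂₁ = 45/60 ≈ 0.7500, p̂₂ = 385/574 ≈ 0.6707.
Pooled p̂ = (45+385)/(60+574) = 430/634 = 0.6782.
SE = √(0.218233 × 0.0184088) = 0.0634.
z = (0.7500 − 0.6707)/0.0634 = 0.0793/0.0634 = 1.25.
p-value = P(Z > 1.251) ≈ 0.1055.

z = 1.25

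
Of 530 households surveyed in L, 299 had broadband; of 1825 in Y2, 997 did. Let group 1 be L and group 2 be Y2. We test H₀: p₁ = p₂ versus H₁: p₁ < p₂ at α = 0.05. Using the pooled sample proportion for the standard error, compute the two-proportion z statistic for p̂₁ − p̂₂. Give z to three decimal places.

z = 0.727

p̂₁ = 299/530 ≈ 0.56415, p̂₂ = 997/1825 ≈ 0.54630.
Pooled p̂ = (299+997)/(530+1825) = 1296/2355 = 0.55032.
SE = √(0.247468 × 0.00243474) = 0.02455.
z = (0.56415 − 0.54630)/0.02455 = 0.01785/0.02455 = 0.727.
p-value = P(Z < 0.727) ≈ 0.7664; since p > α = 0.05, fail to reject H₀.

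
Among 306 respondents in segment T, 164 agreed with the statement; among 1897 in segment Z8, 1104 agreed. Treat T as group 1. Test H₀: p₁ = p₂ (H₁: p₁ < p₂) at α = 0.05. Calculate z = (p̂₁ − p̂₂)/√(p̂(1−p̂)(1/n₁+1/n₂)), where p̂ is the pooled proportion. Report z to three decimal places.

z = -1.512

p̂₁ = 164/306 = 0.535948, p̂₂ = 1104/1897 = 0.581972.
Pooled p̂ = (164+1104)/(306+1897) = 1268/2203 = 0.575579.
SE = √(p̂(1−p̂)(1/n₁+1/n₂)) = √(0.575579·0.424421·0.00379512) = √(0.000927102) = 0.030448.
z = (0.535948 − 0.581972)/0.030448 = -0.046024/0.030448 = -1.512.
p-value = P(Z < -1.512) ≈ 0.0653; since p > α = 0.05, fail to reject H₀.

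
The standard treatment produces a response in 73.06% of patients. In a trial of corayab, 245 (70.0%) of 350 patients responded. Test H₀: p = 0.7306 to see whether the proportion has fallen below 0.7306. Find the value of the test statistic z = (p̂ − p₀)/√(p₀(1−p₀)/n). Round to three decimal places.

z = -1.290

p̂ = 245/350 = 0.700000.
Under H₀, SE = √(0.7306·0.2694/350) = √(0.000562353) = 0.023714.
z = (0.700000 − 0.7306)/0.023714 = -0.030600/0.023714 = -1.290.
p-value = P(Z < -1.290) ≈ 0.0985.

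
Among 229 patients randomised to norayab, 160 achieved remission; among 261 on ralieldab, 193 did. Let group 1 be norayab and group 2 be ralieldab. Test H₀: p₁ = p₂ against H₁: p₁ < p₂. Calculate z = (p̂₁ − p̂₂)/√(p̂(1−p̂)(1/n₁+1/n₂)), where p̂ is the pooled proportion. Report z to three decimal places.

z = -1.003

p̂₁ = 160/229 = 0.69869, p̂₂ = 193/261 = 0.73946.
Pooled p̂ = (160+193)/(229+261) = 353/490 = 0.72041.
SE = √(p̂(1−p̂)(1/n₁+1/n₂)) = √(0.72041·0.27959·0.00819823) = √(0.00165129) = 0.04064.
z = (0.69869 − 0.73946)/0.04064 = -0.04077/0.04064 = -1.003.
p-value = P(Z < -1.003) ≈ 0.1578.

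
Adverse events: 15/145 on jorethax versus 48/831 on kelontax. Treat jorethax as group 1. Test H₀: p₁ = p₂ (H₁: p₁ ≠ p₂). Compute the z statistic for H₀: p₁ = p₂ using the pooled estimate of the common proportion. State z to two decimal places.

p̂₁ = 15/145 = 0.10345, p̂₂ = 48/831 = 0.05776.
Pooled p̂ = (15+48)/(145+831) = 63/976 = 0.06455.
SE = √(p̂(1−p̂)(1/n₁+1/n₂)) = √(0.06455·0.93545·0.00809992) = √(0.000489094) = 0.02212.
z = (0.10345 − 0.05776)/0.02212 = 0.04569/0.02212 = 2.07.

z = 2.07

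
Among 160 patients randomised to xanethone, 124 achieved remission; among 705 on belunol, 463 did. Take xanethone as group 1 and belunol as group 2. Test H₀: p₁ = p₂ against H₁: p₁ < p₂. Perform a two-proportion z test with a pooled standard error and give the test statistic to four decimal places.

p̂₁ = 124/160 ≈ 0.775000, p̂₂ = 463/705 ≈ 0.656738.
Pooled p̂ = (124+463)/(160+705) = 587/865 = 0.678613.
SE = √(0.218097 × 0.00766844) = 0.040896.
z = (0.775000 − 0.656738)/0.040896 = 0.118262/0.040896 = 2.8918.
p-value = P(Z < 2.892) ≈ 0.9981.

z = 2.8918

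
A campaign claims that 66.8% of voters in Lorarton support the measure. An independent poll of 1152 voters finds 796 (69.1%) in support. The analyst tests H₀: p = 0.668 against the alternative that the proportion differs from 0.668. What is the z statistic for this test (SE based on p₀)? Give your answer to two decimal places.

p̂ = 796/1152 = 0.69097.
Under H₀, SE = √(0.668·0.332/1152) = √(0.000192514) = 0.01387.
z = (0.69097 − 0.668)/0.01387 = 0.02297/0.01387 = 1.66.
Two-sided p-value ≈ 2·Φ(−1.656) = 0.0978.

z = 1.66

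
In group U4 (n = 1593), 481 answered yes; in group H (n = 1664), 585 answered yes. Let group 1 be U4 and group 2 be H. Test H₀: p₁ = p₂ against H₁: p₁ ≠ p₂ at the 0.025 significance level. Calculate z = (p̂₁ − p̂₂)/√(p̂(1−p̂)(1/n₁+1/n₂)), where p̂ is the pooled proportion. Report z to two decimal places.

p̂₁ = 481/1593 = 0.30195, p̂₂ = 585/1664 = 0.35156.
Pooled p̂ = (481+585)/(1593+1664) = 1066/3257 = 0.32730.
SE = √(p̂(1−p̂)(1/n₁+1/n₂)) = √(0.32730·0.67270·0.00122871) = √(0.000270528) = 0.01645.
z = (0.30195 − 0.35156)/0.01645 = -0.04961/0.01645 = -3.02.
Two-sided p-value ≈ 2·Φ(−3.017) = 0.0026, so at α = 0.025 we reject H₀.

z = -3.02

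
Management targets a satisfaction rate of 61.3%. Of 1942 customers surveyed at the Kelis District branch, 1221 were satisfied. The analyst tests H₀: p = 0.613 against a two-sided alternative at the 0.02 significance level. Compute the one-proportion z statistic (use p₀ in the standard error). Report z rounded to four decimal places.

z = 1.4235

p̂ = 1221/1942 ≈ 0.6287333.
Under H₀, SE = √(0.613·0.387/1942) = √(0.000122158) = 0.0110525.
z = (0.6287333 − 0.613)/0.0110525 = 0.0157333/0.0110525 = 1.4235.
p-value = 2·P(Z > 1.424) ≈ 0.1546; since p > α = 0.02, fail to reject H₀.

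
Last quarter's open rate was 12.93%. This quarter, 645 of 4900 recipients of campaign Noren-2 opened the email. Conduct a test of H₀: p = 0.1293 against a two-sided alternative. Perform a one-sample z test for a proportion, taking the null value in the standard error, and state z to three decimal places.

p̂ = 645/4900 = 0.131633.
SE = √(p₀(1−p₀)/n) = √(0.11258/4900) = 0.004793.
z = (0.131633 − 0.1293)/0.004793 = 0.002333/0.004793 = 0.487.
p-value = 2·P(Z > 0.487) ≈ 0.6265.

z = 0.487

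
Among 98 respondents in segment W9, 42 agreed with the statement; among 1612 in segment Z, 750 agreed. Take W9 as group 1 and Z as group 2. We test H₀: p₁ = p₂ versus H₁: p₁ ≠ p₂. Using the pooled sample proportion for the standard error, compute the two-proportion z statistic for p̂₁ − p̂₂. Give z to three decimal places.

p̂₁ = 42/98 = 0.42857, p̂₂ = 750/1612 = 0.46526.
Pooled p̂ = (42+750)/(98+1612) = 792/1710 = 0.46316.
SE = √(p̂(1−p̂)(1/n₁+1/n₂)) = √(0.46316·0.53684·0.0108244) = √(0.00269141) = 0.05188.
z = (0.42857 − 0.46526)/0.05188 = -0.03669/0.05188 = -0.707.
p-value = 2·P(Z > 0.707) ≈ 0.4794.

z = -0.707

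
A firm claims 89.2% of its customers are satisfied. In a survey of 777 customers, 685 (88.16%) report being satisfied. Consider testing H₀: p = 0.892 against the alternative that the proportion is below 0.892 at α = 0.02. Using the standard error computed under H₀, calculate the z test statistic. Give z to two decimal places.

p̂ = 685/777 = 0.88160.
Standard error under H₀: √(0.892×0.108/777) = 0.01113.
z = (0.88160 − 0.892)/0.01113 = -0.01040/0.01113 = -0.93.
p-value = P(Z < -0.934) ≈ 0.1751; since p > α = 0.02, fail to reject H₀.

z = -0.93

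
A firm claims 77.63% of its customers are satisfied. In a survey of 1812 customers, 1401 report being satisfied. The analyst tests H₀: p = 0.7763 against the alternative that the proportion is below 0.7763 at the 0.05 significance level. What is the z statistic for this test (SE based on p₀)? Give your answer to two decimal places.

p̂ = 1401/1812 ≈ 0.7732.
Standard error under H₀: √(0.7763×0.2237/1812) = 0.0098.
z = (0.7732 − 0.7763)/0.0098 = -0.0031/0.0098 = -0.32.
p-value = P(Z < -0.319) ≈ 0.3749. With α = 0.05, fail to reject H₀.

z = -0.32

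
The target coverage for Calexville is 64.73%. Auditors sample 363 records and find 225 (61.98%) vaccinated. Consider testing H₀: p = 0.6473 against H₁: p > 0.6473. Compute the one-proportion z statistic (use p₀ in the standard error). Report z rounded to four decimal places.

p̂ = 225/363 ≈ 0.6198347.
Standard error under H₀: √(0.6473×0.3527/363) = 0.0250785.
z = (0.6198347 − 0.6473)/0.0250785 = -0.0274653/0.0250785 = -1.0952.
p-value = P(Z > -1.095) ≈ 0.8633.

z = -1.0952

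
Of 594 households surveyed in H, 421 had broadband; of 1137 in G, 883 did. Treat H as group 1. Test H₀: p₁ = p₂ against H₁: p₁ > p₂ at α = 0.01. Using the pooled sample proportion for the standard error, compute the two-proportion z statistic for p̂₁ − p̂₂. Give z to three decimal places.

z = -3.109

p̂₁ = 421/594 = 0.708754, p̂₂ = 883/1137 = 0.776605.
Pooled p̂ = (421+883)/(594+1137) = 1304/1731 = 0.753322.
SE = √(0.185828 × 0.00256301) = 0.021824.
z = (0.708754 − 0.776605)/0.021824 = -0.067851/0.021824 = -3.109.
p-value = P(Z > -3.109) ≈ 0.9991. With α = 0.01, fail to reject H₀.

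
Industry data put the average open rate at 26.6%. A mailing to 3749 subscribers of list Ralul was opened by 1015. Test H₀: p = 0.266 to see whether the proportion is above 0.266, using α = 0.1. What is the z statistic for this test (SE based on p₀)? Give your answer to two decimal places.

z = 0.66

p̂ = 1015/3749 = 0.27074.
SE = √(p₀(1−p₀)/n) = √(0.19524/3749) = 0.00722.
z = (0.27074 − 0.266)/0.00722 = 0.00474/0.00722 = 0.66.
p-value = P(Z > 0.657) ≈ 0.2557. With α = 0.1, fail to reject H₀.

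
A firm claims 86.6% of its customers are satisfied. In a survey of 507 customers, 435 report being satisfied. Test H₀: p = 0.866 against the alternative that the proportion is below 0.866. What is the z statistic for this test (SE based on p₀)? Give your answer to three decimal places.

p̂ = 435/507 = 0.857988.
Standard error under H₀: √(0.866×0.134/507) = 0.015129.
z = (0.857988 − 0.866)/0.015129 = -0.008012/0.015129 = -0.530.
p-value = P(Z < -0.530) ≈ 0.2982.

z = -0.530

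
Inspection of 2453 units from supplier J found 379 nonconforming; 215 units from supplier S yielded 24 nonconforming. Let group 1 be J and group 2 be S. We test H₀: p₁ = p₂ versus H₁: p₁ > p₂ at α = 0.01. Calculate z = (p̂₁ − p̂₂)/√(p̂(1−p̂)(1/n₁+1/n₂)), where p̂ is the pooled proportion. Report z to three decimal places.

z = 1.683

p̂₁ = 379/2453 ≈ 0.15450, p̂₂ = 24/215 ≈ 0.11163.
Pooled p̂ = (379+24)/(2453+215) = 403/2668 = 0.15105.
SE = √(p̂(1−p̂)(1/n₁+1/n₂)) = √(0.15105·0.84895·0.00505883) = √(0.000648711) = 0.02547.
z = (0.15450 − 0.11163)/0.02547 = 0.04287/0.02547 = 1.683.
p-value = P(Z > 1.683) ≈ 0.0461, so at α = 0.01 we fail to reject H₀.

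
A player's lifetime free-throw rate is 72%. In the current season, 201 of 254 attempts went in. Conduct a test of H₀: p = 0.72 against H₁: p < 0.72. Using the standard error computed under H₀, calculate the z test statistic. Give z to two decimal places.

p̂ = 201/254 ≈ 0.7913.
Under H₀, SE = √(0.72·0.28/254) = √(0.000793701) = 0.0282.
z = (0.7913 − 0.72)/0.0282 = 0.0713/0.0282 = 2.53.

z = 2.53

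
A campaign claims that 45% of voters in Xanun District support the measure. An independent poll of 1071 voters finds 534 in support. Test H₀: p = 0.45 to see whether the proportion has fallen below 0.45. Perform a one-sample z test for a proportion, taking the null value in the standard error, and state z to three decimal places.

z = 3.197

p̂ = 534/1071 ≈ 0.49860.
Under H₀, SE = √(0.45·0.55/1071) = √(0.000231092) = 0.01520.
z = (0.49860 − 0.45)/0.01520 = 0.04860/0.01520 = 3.197.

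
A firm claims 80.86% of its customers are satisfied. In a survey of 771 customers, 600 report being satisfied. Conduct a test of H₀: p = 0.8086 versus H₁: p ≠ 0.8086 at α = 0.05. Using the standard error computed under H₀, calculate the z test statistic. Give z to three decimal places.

z = -2.145

p̂ = 600/771 = 0.77821.
SE = √(p₀(1−p₀)/n) = √(0.15477/771) = 0.01417.
z = (0.77821 − 0.8086)/0.01417 = -0.03039/0.01417 = -2.145.
p-value = 2·P(Z > 2.145) ≈ 0.0320, so at α = 0.05 we reject H₀.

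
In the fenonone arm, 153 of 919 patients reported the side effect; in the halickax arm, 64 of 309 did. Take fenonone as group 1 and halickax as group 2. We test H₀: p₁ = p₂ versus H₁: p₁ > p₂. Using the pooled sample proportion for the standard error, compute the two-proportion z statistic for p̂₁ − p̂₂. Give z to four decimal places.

p̂₁ = 153/919 ≈ 0.1664853, p̂₂ = 64/309 ≈ 0.2071197.
Pooled p̂ = (153+64)/(919+309) = 217/1228 = 0.1767101.
SE = √(0.145484 × 0.00432439) = 0.0250824.
z = (0.1664853 − 0.2071197)/0.0250824 = -0.0406344/0.0250824 = -1.6200.

z = -1.6200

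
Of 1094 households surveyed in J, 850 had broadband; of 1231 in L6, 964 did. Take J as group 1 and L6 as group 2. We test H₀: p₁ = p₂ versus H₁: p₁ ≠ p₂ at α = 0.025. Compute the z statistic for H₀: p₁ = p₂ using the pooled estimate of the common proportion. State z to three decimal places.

z = -0.357

p̂₁ = 850/1094 = 0.776965, p̂₂ = 964/1231 = 0.783103.
Pooled p̂ = (850+964)/(1094+1231) = 1814/2325 = 0.780215.
SE = √(p̂(1−p̂)(1/n₁+1/n₂)) = √(0.780215·0.219785·0.00172642) = √(0.000296046) = 0.017206.
z = (0.776965 − 0.783103)/0.017206 = -0.006138/0.017206 = -0.357.
p-value = 2·P(Z > 0.357) ≈ 0.7213; since p > α = 0.025, fail to reject H₀.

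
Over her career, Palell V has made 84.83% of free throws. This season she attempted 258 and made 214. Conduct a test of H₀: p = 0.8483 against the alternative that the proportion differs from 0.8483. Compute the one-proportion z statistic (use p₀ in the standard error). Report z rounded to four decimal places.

z = -0.8437

p̂ = 214/258 = 0.829457.
SE = √(p₀(1−p₀)/n) = √(0.12869/258) = 0.022334.
z = (0.829457 − 0.8483)/0.022334 = -0.018843/0.022334 = -0.8437.
Two-sided p-value ≈ 2·Φ(−0.844) = 0.3988.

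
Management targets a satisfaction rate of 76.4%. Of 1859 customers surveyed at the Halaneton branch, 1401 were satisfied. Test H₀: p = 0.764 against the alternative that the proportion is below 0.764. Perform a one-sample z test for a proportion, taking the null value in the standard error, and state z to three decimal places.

p̂ = 1401/1859 = 0.75363.
Under H₀, SE = √(0.764·0.236/1859) = √(9.69898e-05) = 0.00985.
z = (0.75363 − 0.764)/0.00985 = -0.01037/0.00985 = -1.053.

z = -1.053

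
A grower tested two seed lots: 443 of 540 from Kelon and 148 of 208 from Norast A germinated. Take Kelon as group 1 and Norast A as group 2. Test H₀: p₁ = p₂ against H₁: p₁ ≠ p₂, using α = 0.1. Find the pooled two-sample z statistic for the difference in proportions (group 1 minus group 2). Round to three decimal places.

z = 3.275

p̂₁ = 443/540 = 0.82037, p̂₂ = 148/208 = 0.71154.
Pooled p̂ = (443+148)/(540+208) = 591/748 = 0.79011.
SE = √(p̂(1−p̂)(1/n₁+1/n₂)) = √(0.79011·0.20989·0.00665954) = √(0.00110441) = 0.03323.
z = (0.82037 − 0.71154)/0.03323 = 0.10883/0.03323 = 3.275.
p-value = 2·P(Z > 3.275) ≈ 0.0011. With α = 0.1, reject H₀.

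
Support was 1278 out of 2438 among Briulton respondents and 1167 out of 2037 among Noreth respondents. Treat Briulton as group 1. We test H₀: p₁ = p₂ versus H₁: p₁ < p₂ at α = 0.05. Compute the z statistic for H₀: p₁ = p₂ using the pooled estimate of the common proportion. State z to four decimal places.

z = -3.2588

p̂₁ = 1278/2438 ≈ 0.5242002, p̂₂ = 1167/2037 ≈ 0.5729013.
Pooled p̂ = (1278+1167)/(2438+2037) = 2445/4475 = 0.5463687.
SE = √(p̂(1−p̂)(1/n₁+1/n₂)) = √(0.5463687·0.4536313·0.00090109) = √(0.000223335) = 0.0149444.
z = (0.5242002 − 0.5729013)/0.0149444 = -0.0487011/0.0149444 = -3.2588.
p-value = P(Z < -3.259) ≈ 0.0006, so at α = 0.05 we reject H₀.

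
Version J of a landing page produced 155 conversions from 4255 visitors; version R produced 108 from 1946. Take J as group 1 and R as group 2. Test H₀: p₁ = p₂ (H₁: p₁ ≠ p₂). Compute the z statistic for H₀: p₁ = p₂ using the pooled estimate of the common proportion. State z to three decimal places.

z = -3.458

p̂₁ = 155/4255 = 0.036428, p̂₂ = 108/1946 = 0.055498.
Pooled p̂ = (155+108)/(4255+1946) = 263/6201 = 0.042413.
SE = √(0.0406137 × 0.000748892) = 0.005515.
z = (0.036428 − 0.055498)/0.005515 = -0.019070/0.005515 = -3.458.
Two-sided p-value ≈ 2·Φ(−3.458) = 0.0005.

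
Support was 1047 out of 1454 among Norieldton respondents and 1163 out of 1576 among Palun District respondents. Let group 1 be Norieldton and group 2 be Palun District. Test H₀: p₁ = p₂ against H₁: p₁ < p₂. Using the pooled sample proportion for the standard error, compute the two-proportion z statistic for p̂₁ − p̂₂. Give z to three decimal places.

p̂₁ = 1047/1454 = 0.720083, p̂₂ = 1163/1576 = 0.737944.
Pooled p̂ = (1047+1163)/(1454+1576) = 2210/3030 = 0.729373.
SE = √(p̂(1−p̂)(1/n₁+1/n₂)) = √(0.729373·0.270627·0.00132228) = √(0.000261001) = 0.016156.
z = (0.720083 − 0.737944)/0.016156 = -0.017861/0.016156 = -1.106.

z = -1.106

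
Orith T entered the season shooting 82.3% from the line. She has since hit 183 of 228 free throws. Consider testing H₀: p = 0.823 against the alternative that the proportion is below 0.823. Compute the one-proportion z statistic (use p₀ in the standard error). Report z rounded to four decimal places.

p̂ = 183/228 = 0.802632.
SE = √(p₀(1−p₀)/n) = √(0.14567/228) = 0.025277.
z = (0.802632 − 0.823)/0.025277 = -0.020368/0.025277 = -0.8058.

z = -0.8058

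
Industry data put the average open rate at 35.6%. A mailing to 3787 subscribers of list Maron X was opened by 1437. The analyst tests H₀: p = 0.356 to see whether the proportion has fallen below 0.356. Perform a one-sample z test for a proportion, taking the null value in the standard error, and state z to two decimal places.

p̂ = 1437/3787 = 0.3795.
Under H₀, SE = √(0.356·0.644/3787) = √(6.05397e-05) = 0.0078.
z = (0.3795 − 0.356)/0.0078 = 0.0235/0.0078 = 3.01.
p-value = P(Z < 3.015) ≈ 0.9987.

z = 3.01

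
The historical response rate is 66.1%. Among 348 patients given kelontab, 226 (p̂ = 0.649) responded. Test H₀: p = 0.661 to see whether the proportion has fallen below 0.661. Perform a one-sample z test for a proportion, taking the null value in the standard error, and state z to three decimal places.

p̂ = 226/348 = 0.64943.
SE = √(p₀(1−p₀)/n) = √(0.22408/348) = 0.02538.
z = (0.64943 − 0.661)/0.02538 = -0.01157/0.02538 = -0.456.

z = -0.456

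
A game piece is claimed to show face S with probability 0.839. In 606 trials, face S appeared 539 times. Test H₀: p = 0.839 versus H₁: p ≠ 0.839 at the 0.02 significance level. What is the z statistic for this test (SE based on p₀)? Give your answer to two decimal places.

z = 3.38

p̂ = 539/606 ≈ 0.8894.
Under H₀, SE = √(0.839·0.161/606) = √(0.000222903) = 0.0149.
z = (0.8894 − 0.839)/0.0149 = 0.0504/0.0149 = 3.38.
p-value = 2·P(Z > 3.378) ≈ 0.0007; since p < α = 0.02, reject H₀.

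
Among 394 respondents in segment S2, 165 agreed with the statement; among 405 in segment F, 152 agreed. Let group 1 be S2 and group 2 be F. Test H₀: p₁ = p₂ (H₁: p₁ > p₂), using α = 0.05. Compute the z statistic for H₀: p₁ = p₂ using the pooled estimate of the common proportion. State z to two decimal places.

p̂₁ = 165/394 ≈ 0.4188, p̂₂ = 152/405 ≈ 0.3753.
Pooled p̂ = (165+152)/(394+405) = 317/799 = 0.3967.
SE = √(p̂(1−p̂)(1/n₁+1/n₂)) = √(0.3967·0.6033·0.00500721) = √(0.00119842) = 0.0346.
z = (0.4188 − 0.3753)/0.0346 = 0.0435/0.0346 = 1.26.
p-value = P(Z > 1.256) ≈ 0.1046; since p > α = 0.05, fail to reject H₀.

z = 1.26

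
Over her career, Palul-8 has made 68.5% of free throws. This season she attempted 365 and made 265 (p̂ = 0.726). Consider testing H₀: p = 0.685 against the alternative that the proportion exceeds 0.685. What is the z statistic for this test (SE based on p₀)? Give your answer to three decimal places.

p̂ = 265/365 = 0.726027.
Standard error under H₀: √(0.685×0.315/365) = 0.024314.
z = (0.726027 − 0.685)/0.024314 = 0.041027/0.024314 = 1.687.

z = 1.687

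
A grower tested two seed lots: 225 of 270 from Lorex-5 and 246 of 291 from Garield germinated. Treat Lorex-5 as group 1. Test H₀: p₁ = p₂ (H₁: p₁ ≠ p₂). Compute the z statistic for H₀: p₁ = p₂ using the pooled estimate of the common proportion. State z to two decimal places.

p̂₁ = 225/270 ≈ 0.8333, p̂₂ = 246/291 ≈ 0.8454.
Pooled p̂ = (225+246)/(270+291) = 471/561 = 0.8396.
SE = √(p̂(1−p̂)(1/n₁+1/n₂)) = √(0.8396·0.1604·0.00714013) = √(0.000961709) = 0.0310.
z = (0.8333 − 0.8454)/0.0310 = -0.0121/0.0310 = -0.39.
Two-sided p-value ≈ 2·Φ(−0.388) = 0.6981.

z = -0.39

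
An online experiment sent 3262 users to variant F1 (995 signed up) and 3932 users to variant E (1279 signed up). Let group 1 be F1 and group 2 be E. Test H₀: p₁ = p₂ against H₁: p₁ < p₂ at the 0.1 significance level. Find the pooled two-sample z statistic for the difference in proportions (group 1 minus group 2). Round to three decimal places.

z = -1.839

p̂₁ = 995/3262 ≈ 0.30503, p̂₂ = 1279/3932 ≈ 0.32528.
Pooled p̂ = (995+1279)/(3262+3932) = 2274/7194 = 0.31610.
SE = √(p̂(1−p̂)(1/n₁+1/n₂)) = √(0.31610·0.68390·0.000560884) = √(0.000121252) = 0.01101.
z = (0.30503 − 0.32528)/0.01101 = -0.02025/0.01101 = -1.839.
p-value = P(Z < -1.839) ≈ 0.0329. With α = 0.1, reject H₀.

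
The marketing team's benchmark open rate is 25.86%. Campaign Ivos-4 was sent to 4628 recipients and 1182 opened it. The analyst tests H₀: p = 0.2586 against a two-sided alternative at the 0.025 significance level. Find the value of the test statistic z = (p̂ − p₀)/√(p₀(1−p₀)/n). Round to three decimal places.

z = -0.497

p̂ = 1182/4628 ≈ 0.25540.
SE = √(p₀(1−p₀)/n) = √(0.19173/4628) = 0.00644.
z = (0.25540 − 0.2586)/0.00644 = -0.00320/0.00644 = -0.497.
p-value = 2·P(Z > 0.497) ≈ 0.6193; since p > α = 0.025, fail to reject H₀.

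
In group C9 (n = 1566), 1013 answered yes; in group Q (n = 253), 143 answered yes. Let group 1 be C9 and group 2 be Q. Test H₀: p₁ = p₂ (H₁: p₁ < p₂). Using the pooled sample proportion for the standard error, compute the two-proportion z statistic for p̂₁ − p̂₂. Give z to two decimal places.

p̂₁ = 1013/1566 = 0.64687, p̂₂ = 143/253 = 0.56522.
Pooled p̂ = (1013+143)/(1566+253) = 1156/1819 = 0.63551.
SE = √(0.231636 × 0.00459114) = 0.03261.
z = (0.64687 − 0.56522)/0.03261 = 0.08165/0.03261 = 2.50.
p-value = P(Z < 2.504) ≈ 0.9939.

z = 2.50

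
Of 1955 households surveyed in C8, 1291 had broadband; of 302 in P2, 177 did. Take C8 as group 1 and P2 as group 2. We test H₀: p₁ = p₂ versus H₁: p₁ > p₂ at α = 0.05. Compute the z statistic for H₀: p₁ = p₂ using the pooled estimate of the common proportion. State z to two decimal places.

z = 2.52

p̂₁ = 1291/1955 = 0.6604, p̂₂ = 177/302 = 0.5861.
Pooled p̂ = (1291+177)/(1955+302) = 1468/2257 = 0.6504.
SE = √(0.227374 × 0.00382277) = 0.0295.
z = (0.6604 − 0.5861)/0.0295 = 0.0743/0.0295 = 2.52.
p-value = P(Z > 2.519) ≈ 0.0059, so at α = 0.05 we reject H₀.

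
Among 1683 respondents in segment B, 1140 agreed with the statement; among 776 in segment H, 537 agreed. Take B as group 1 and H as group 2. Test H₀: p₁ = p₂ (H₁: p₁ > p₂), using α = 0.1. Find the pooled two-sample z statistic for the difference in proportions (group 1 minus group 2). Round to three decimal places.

p̂₁ = 1140/1683 = 0.67736, p̂₂ = 537/776 = 0.69201.
Pooled p̂ = (1140+537)/(1683+776) = 1677/2459 = 0.68198.
SE = √(0.216882 × 0.00188284) = 0.02021.
z = (0.67736 − 0.69201)/0.02021 = -0.01465/0.02021 = -0.725.
p-value = P(Z > -0.725) ≈ 0.7657, so at α = 0.1 we fail to reject H₀.

z = -0.725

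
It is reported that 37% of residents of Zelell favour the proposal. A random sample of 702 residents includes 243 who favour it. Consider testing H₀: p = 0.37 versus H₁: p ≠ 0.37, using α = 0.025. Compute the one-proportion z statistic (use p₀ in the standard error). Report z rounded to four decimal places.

p̂ = 243/702 = 0.346154.
Under H₀, SE = √(0.37·0.63/702) = √(0.000332051) = 0.018222.
z = (0.346154 − 0.37)/0.018222 = -0.023846/0.018222 = -1.3086.
p-value = 2·P(Z > 1.309) ≈ 0.1907; since p > α = 0.025, fail to reject H₀.

z = -1.3086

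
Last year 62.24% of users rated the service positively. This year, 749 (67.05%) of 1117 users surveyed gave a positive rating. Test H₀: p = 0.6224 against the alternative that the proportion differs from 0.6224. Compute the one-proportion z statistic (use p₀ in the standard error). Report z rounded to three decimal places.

z = 3.319

p̂ = 749/1117 = 0.670546.
Under H₀, SE = √(0.6224·0.3776/1117) = √(0.000210401) = 0.014505.
z = (0.670546 − 0.6224)/0.014505 = 0.048146/0.014505 = 3.319.
p-value = 2·P(Z > 3.319) ≈ 0.0009.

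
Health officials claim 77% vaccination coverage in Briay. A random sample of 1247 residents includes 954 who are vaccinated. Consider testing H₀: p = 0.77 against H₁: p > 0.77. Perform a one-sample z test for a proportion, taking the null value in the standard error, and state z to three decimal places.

p̂ = 954/1247 = 0.765036.
Under H₀, SE = √(0.77·0.23/1247) = √(0.000142021) = 0.011917.
z = (0.765036 − 0.77)/0.011917 = -0.004964/0.011917 = -0.417.

z = -0.417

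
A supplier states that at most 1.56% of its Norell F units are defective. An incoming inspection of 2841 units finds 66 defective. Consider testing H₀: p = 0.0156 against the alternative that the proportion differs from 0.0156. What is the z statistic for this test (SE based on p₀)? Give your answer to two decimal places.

p̂ = 66/2841 = 0.023231.
SE = √(p₀(1−p₀)/n) = √(0.015357/2841) = 0.002325.
z = (0.023231 − 0.0156)/0.002325 = 0.007631/0.002325 = 3.28.

z = 3.28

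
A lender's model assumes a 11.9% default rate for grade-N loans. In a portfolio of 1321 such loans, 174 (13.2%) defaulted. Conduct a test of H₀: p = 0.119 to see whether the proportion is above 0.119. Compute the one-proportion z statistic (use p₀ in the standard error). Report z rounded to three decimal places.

z = 1.428

p̂ = 174/1321 = 0.13172.
Standard error under H₀: √(0.119×0.881/1321) = 0.00891.
z = (0.13172 − 0.119)/0.00891 = 0.01272/0.00891 = 1.428.
p-value = P(Z > 1.428) ≈ 0.0767.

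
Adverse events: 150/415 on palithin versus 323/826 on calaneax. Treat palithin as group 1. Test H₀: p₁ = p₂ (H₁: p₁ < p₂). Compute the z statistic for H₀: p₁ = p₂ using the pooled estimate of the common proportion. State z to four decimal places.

z = -1.0128

p̂₁ = 150/415 ≈ 0.361446, p̂₂ = 323/826 ≈ 0.391041.
Pooled p̂ = (150+323)/(415+826) = 473/1241 = 0.381144.
SE = √(0.235873 × 0.00362029) = 0.029222.
z = (0.361446 − 0.391041)/0.029222 = -0.029595/0.029222 = -1.0128.
p-value = P(Z < -1.013) ≈ 0.1556.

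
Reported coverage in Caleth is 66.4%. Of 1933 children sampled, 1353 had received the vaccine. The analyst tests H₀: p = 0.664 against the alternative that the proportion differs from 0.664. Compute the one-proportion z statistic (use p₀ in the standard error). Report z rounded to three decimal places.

z = 3.346

p̂ = 1353/1933 = 0.699948.
SE = √(p₀(1−p₀)/n) = √(0.2231/1933) = 0.010743.
z = (0.699948 − 0.664)/0.010743 = 0.035948/0.010743 = 3.346.
p-value = 2·P(Z > 3.346) ≈ 0.0008.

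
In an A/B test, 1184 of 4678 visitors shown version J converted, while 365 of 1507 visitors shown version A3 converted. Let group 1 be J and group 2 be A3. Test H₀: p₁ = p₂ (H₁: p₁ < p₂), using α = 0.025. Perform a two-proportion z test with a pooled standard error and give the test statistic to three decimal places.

z = 0.849

p̂₁ = 1184/4678 = 0.253100, p̂₂ = 365/1507 = 0.242203.
Pooled p̂ = (1184+365)/(4678+1507) = 1549/6185 = 0.250445.
SE = √(p̂(1−p̂)(1/n₁+1/n₂)) = √(0.250445·0.749555·0.000877337) = √(0.000164695) = 0.012833.
z = (0.253100 − 0.242203)/0.012833 = 0.010897/0.012833 = 0.849.
p-value = P(Z < 0.849) ≈ 0.8021; since p > α = 0.025, fail to reject H₀.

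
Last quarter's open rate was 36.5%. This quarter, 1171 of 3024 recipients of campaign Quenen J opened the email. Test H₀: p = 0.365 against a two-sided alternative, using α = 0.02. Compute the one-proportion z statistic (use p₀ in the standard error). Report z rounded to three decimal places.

z = 2.540

p̂ = 1171/3024 ≈ 0.387235.
SE = √(p₀(1−p₀)/n) = √(0.23178/3024) = 0.008755.
z = (0.387235 − 0.365)/0.008755 = 0.022235/0.008755 = 2.540.
Two-sided p-value ≈ 2·Φ(−2.540) = 0.0111. With α = 0.02, reject H₀.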